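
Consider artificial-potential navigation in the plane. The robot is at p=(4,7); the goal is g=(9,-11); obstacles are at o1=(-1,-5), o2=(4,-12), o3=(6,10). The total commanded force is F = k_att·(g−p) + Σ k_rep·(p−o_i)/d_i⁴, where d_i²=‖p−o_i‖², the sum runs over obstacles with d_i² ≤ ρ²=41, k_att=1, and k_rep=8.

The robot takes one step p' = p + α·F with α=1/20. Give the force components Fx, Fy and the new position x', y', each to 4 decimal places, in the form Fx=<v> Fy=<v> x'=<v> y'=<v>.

F_att = 1·(g−p) = 1·(5,-18) = (5.0000,-18.0000)
o1: d²=169 > ρ²=41 → inactive
o2: d²=361 > ρ²=41 → inactive
o3: d²=13 ≤ ρ²=41; F_rep = 8·(-2,-3)/13² = (-0.0947,-0.1420)
F = F_att + ΣF_rep = (4.9053,-18.1420)
p' = p + 1/20·F = (4.2453,6.0929)

Fx=4.9053 Fy=-18.1420 x'=4.2453 y'=6.0929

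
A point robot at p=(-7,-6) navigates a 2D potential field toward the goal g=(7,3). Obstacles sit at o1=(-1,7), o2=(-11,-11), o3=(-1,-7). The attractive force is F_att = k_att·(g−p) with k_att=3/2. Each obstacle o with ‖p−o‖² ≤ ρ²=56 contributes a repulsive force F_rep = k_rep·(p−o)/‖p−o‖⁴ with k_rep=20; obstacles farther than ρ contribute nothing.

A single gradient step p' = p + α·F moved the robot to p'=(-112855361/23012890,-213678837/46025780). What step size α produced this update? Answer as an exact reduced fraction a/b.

α = 1/10

F_att = 3/2·(g−p) = 3/2·(14,9) = (21.0000,13.5000)
o1: d²=205 > ρ²=56 → inactive
o2: d²=41 ≤ ρ²=56; F_rep = 20·(4,5)/41² = (0.0476,0.0595)
o3: d²=37 ≤ ρ²=56; F_rep = 20·(-6,1)/37² = (-0.0877,0.0146)
F = F_att + ΣF_rep = (20.9599,13.5741)
Δp = p'−p = (2.0960,1.3574); α = Δx/Fx = (48234869/23012890) / (48234869/2301289) = 1/10
check: Δy/Fy = (62475843/46025780) / (62475843/4602578) = 1/10 ✓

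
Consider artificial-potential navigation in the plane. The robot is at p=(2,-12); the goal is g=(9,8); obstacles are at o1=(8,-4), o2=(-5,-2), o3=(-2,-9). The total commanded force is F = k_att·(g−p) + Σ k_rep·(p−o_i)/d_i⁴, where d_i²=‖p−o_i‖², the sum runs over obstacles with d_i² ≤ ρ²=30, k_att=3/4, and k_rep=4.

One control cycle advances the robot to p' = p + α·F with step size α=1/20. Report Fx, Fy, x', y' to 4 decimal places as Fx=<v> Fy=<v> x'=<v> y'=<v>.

F_att = 3/4·(g−p) = 3/4·(7,20) = (5.2500,15.0000)
o1: d²=100 > ρ²=30 → inactive
o2: d²=149 > ρ²=30 → inactive
o3: d²=25 ≤ ρ²=30; F_rep = 4·(4,-3)/25² = (0.0256,-0.0192)
F = F_att + ΣF_rep = (5.2756,14.9808)
p' = p + 1/20·F = (2.2638,-11.2510)

Fx=5.2756 Fy=14.9808 x'=2.2638 y'=-11.2510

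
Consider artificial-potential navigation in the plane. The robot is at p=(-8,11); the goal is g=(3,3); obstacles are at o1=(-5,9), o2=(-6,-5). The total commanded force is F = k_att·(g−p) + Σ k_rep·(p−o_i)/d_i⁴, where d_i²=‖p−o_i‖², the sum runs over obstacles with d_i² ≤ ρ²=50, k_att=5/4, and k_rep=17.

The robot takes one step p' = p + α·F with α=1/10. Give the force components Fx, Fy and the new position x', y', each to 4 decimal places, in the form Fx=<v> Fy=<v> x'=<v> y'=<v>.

F_att = 5/4·(g−p) = 5/4·(11,-8) = (13.7500,-10.0000)
o1: d²=13 ≤ ρ²=50; F_rep = 17·(-3,2)/13² = (-0.3018,0.2012)
o2: d²=260 > ρ²=50 → inactive
F = F_att + ΣF_rep = (13.4482,-9.7988)
p' = p + 1/10·F = (-6.6552,10.0201)

Fx=13.4482 Fy=-9.7988 x'=-6.6552 y'=10.0201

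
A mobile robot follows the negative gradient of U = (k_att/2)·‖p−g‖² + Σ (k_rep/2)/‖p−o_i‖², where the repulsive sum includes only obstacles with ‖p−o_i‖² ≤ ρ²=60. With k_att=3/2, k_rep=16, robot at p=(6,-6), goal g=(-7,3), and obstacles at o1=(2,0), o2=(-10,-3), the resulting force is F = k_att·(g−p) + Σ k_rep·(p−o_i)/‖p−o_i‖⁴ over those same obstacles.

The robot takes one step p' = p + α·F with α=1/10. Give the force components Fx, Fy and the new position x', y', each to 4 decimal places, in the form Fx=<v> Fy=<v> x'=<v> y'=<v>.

Fx=-19.4763 Fy=13.4645 x'=4.0524 y'=-4.6536

F_att = 3/2·(g−p) = 3/2·(-13,9) = (-19.5000,13.5000)
o1: d²=52 ≤ ρ²=60; F_rep = 16·(4,-6)/52² = (0.0237,-0.0355)
o2: d²=265 > ρ²=60 → inactive
F = F_att + ΣF_rep = (-19.4763,13.4645)
p' = p + 1/10·F = (4.0524,-4.6536)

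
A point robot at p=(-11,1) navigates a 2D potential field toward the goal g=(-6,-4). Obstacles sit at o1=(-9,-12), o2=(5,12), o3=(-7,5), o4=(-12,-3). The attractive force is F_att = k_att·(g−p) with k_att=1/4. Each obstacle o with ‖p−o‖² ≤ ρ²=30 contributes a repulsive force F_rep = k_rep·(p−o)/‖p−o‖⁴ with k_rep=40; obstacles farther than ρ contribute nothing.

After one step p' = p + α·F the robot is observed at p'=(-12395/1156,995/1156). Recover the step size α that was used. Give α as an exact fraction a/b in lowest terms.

α = 1/5

F_att = 1/4·(g−p) = 1/4·(5,-5) = (1.2500,-1.2500)
o1: d²=173 > ρ²=30 → inactive
o2: d²=377 > ρ²=30 → inactive
o3: d²=32 > ρ²=30 → inactive
o4: d²=17 ≤ ρ²=30; F_rep = 40·(1,4)/17² = (0.1384,0.5536)
F = F_att + ΣF_rep = (1.3884,-0.6964)
Δp = p'−p = (0.2777,-0.1393); α = Δx/Fx = (321/1156) / (1605/1156) = 1/5
check: Δy/Fy = (-161/1156) / (-805/1156) = 1/5 ✓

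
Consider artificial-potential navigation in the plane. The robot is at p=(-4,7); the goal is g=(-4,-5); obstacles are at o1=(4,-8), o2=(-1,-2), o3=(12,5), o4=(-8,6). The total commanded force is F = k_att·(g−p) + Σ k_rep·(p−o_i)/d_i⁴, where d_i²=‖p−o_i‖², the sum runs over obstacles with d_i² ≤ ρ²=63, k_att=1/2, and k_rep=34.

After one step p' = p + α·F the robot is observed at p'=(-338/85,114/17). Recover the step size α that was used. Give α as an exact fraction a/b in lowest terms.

F_att = 1/2·(g−p) = 1/2·(0,-12) = (0.0000,-6.0000)
o1: d²=289 > ρ²=63 → inactive
o2: d²=90 > ρ²=63 → inactive
o3: d²=260 > ρ²=63 → inactive
o4: d²=17 ≤ ρ²=63; F_rep = 34·(4,1)/17² = (0.4706,0.1176)
F = F_att + ΣF_rep = (0.4706,-5.8824)
Δp = p'−p = (0.0235,-0.2941); α = Δx/Fx = (2/85) / (8/17) = 1/20
check: Δy/Fy = (-5/17) / (-100/17) = 1/20 ✓

α = 1/20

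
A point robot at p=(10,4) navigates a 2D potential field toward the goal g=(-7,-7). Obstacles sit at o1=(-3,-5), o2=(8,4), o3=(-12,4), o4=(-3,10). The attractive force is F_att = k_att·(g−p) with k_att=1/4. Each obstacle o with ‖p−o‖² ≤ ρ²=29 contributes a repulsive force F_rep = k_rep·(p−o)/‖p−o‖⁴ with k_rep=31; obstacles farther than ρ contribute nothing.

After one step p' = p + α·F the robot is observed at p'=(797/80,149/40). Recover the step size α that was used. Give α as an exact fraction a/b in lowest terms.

α = 1/10

F_att = 1/4·(g−p) = 1/4·(-17,-11) = (-4.2500,-2.7500)
o1: d²=250 > ρ²=29 → inactive
o2: d²=4 ≤ ρ²=29; F_rep = 31·(2,0)/4² = (3.8750,0.0000)
o3: d²=484 > ρ²=29 → inactive
o4: d²=205 > ρ²=29 → inactive
F = F_att + ΣF_rep = (-0.3750,-2.7500)
Δp = p'−p = (-0.0375,-0.2750); α = Δx/Fx = (-3/80) / (-3/8) = 1/10
check: Δy/Fy = (-11/40) / (-11/4) = 1/10 ✓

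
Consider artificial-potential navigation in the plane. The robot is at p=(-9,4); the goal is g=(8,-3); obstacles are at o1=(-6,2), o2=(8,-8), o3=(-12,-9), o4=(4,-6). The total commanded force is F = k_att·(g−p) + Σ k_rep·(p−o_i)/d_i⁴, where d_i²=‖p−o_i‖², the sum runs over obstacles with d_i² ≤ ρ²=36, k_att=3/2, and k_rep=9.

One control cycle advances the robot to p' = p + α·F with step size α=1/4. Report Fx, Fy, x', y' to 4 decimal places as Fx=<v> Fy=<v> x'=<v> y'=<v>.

F_att = 3/2·(g−p) = 3/2·(17,-7) = (25.5000,-10.5000)
o1: d²=13 ≤ ρ²=36; F_rep = 9·(-3,2)/13² = (-0.1598,0.1065)
o2: d²=433 > ρ²=36 → inactive
o3: d²=178 > ρ²=36 → inactive
o4: d²=269 > ρ²=36 → inactive
F = F_att + ΣF_rep = (25.3402,-10.3935)
p' = p + 1/4·F = (-2.6649,1.4016)

Fx=25.3402 Fy=-10.3935 x'=-2.6649 y'=1.4016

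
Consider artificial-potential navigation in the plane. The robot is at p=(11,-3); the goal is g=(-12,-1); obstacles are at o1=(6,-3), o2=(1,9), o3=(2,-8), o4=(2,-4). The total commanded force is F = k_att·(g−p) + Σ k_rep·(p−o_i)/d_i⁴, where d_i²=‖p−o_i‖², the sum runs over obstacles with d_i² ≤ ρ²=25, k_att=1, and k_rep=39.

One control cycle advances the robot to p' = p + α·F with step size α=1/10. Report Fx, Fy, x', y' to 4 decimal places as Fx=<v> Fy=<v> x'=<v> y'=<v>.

Fx=-22.6880 Fy=2.0000 x'=8.7312 y'=-2.8000

F_att = 1·(g−p) = 1·(-23,2) = (-23.0000,2.0000)
o1: d²=25 ≤ ρ²=25; F_rep = 39·(5,0)/25² = (0.3120,0.0000)
o2: d²=244 > ρ²=25 → inactive
o3: d²=106 > ρ²=25 → inactive
o4: d²=82 > ρ²=25 → inactive
F = F_att + ΣF_rep = (-22.6880,2.0000)
p' = p + 1/10·F = (8.7312,-2.8000)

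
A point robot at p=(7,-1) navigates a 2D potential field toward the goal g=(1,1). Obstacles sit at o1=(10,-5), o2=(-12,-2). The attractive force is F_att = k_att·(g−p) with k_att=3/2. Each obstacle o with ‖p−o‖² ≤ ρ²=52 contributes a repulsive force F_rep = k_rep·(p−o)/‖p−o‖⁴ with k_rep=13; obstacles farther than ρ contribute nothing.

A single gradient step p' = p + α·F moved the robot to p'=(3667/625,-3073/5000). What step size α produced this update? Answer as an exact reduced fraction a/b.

α = 1/8

F_att = 3/2·(g−p) = 3/2·(-6,2) = (-9.0000,3.0000)
o1: d²=25 ≤ ρ²=52; F_rep = 13·(-3,4)/25² = (-0.0624,0.0832)
o2: d²=362 > ρ²=52 → inactive
F = F_att + ΣF_rep = (-9.0624,3.0832)
Δp = p'−p = (-1.1328,0.3854); α = Δx/Fx = (-708/625) / (-5664/625) = 1/8
check: Δy/Fy = (1927/5000) / (1927/625) = 1/8 ✓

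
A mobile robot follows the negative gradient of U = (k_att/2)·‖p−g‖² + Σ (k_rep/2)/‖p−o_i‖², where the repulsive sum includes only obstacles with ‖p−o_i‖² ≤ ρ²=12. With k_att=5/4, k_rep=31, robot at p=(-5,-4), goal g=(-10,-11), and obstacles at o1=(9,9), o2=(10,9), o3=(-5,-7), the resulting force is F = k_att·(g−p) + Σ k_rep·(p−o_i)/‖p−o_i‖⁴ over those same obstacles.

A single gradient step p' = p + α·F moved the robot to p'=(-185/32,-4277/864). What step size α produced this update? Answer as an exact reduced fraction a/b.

F_att = 5/4·(g−p) = 5/4·(-5,-7) = (-6.2500,-8.7500)
o1: d²=365 > ρ²=12 → inactive
o2: d²=394 > ρ²=12 → inactive
o3: d²=9 ≤ ρ²=12; F_rep = 31·(0,3)/9² = (0.0000,1.1481)
F = F_att + ΣF_rep = (-6.2500,-7.6019)
Δp = p'−p = (-0.7812,-0.9502); α = Δx/Fx = (-25/32) / (-25/4) = 1/8
check: Δy/Fy = (-821/864) / (-821/108) = 1/8 ✓

α = 1/8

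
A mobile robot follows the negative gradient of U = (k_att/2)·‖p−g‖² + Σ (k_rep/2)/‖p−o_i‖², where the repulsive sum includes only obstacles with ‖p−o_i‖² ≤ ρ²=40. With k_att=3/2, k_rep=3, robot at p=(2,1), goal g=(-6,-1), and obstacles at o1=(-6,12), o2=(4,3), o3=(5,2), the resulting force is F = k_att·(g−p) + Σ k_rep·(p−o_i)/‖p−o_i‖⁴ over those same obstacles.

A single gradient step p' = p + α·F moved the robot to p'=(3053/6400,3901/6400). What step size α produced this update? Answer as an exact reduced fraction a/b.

F_att = 3/2·(g−p) = 3/2·(-8,-2) = (-12.0000,-3.0000)
o1: d²=185 > ρ²=40 → inactive
o2: d²=8 ≤ ρ²=40; F_rep = 3·(-2,-2)/8² = (-0.0938,-0.0938)
o3: d²=10 ≤ ρ²=40; F_rep = 3·(-3,-1)/10² = (-0.0900,-0.0300)
F = F_att + ΣF_rep = (-12.1837,-3.1237)
Δp = p'−p = (-1.5230,-0.3905); α = Δx/Fx = (-9747/6400) / (-9747/800) = 1/8
check: Δy/Fy = (-2499/6400) / (-2499/800) = 1/8 ✓

α = 1/8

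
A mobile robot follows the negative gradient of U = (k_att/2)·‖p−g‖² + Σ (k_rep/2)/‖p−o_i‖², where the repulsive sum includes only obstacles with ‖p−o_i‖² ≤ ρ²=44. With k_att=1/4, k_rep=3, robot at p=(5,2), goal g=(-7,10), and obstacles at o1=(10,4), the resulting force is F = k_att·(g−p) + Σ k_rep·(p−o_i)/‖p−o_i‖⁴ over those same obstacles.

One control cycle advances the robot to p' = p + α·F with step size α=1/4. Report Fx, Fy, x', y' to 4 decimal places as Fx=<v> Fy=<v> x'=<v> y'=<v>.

Fx=-3.0178 Fy=1.9929 x'=4.2455 y'=2.4982

F_att = 1/4·(g−p) = 1/4·(-12,8) = (-3.0000,2.0000)
o1: d²=29 ≤ ρ²=44; F_rep = 3·(-5,-2)/29² = (-0.0178,-0.0071)
F = F_att + ΣF_rep = (-3.0178,1.9929)
p' = p + 1/4·F = (4.2455,2.4982)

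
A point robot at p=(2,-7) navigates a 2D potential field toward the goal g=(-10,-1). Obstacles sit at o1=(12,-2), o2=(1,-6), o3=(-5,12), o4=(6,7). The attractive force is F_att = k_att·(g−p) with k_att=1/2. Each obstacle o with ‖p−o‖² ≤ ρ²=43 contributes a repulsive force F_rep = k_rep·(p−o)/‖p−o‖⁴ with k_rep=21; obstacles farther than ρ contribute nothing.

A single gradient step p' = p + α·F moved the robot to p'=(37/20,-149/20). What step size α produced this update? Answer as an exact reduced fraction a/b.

F_att = 1/2·(g−p) = 1/2·(-12,6) = (-6.0000,3.0000)
o1: d²=125 > ρ²=43 → inactive
o2: d²=2 ≤ ρ²=43; F_rep = 21·(1,-1)/2² = (5.2500,-5.2500)
o3: d²=410 > ρ²=43 → inactive
o4: d²=212 > ρ²=43 → inactive
F = F_att + ΣF_rep = (-0.7500,-2.2500)
Δp = p'−p = (-0.1500,-0.4500); α = Δx/Fx = (-3/20) / (-3/4) = 1/5
check: Δy/Fy = (-9/20) / (-9/4) = 1/5 ✓

α = 1/5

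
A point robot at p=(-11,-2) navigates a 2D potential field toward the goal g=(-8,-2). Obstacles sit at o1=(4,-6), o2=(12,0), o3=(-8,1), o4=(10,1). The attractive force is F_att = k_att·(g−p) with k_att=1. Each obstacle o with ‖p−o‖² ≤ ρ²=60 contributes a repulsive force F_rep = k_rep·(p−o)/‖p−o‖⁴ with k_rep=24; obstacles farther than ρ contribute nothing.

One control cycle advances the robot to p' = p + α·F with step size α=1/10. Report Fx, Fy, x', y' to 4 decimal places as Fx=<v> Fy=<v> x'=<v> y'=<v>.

Fx=2.7778 Fy=-0.2222 x'=-10.7222 y'=-2.0222

F_att = 1·(g−p) = 1·(3,0) = (3.0000,0.0000)
o1: d²=241 > ρ²=60 → inactive
o2: d²=533 > ρ²=60 → inactive
o3: d²=18 ≤ ρ²=60; F_rep = 24·(-3,-3)/18² = (-0.2222,-0.2222)
o4: d²=450 > ρ²=60 → inactive
F = F_att + ΣF_rep = (2.7778,-0.2222)
p' = p + 1/10·F = (-10.7222,-2.0222)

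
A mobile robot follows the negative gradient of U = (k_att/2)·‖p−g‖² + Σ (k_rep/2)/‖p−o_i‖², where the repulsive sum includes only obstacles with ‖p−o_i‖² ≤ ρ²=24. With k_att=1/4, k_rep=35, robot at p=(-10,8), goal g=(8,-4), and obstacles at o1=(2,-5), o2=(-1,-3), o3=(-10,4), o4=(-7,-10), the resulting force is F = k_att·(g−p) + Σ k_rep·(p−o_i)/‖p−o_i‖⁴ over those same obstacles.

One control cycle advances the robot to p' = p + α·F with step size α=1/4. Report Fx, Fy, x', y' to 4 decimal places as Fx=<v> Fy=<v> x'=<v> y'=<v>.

Fx=4.5000 Fy=-2.4531 x'=-8.8750 y'=7.3867

F_att = 1/4·(g−p) = 1/4·(18,-12) = (4.5000,-3.0000)
o1: d²=313 > ρ²=24 → inactive
o2: d²=202 > ρ²=24 → inactive
o3: d²=16 ≤ ρ²=24; F_rep = 35·(0,4)/16² = (0.0000,0.5469)
o4: d²=333 > ρ²=24 → inactive
F = F_att + ΣF_rep = (4.5000,-2.4531)
p' = p + 1/4·F = (-8.8750,7.3867)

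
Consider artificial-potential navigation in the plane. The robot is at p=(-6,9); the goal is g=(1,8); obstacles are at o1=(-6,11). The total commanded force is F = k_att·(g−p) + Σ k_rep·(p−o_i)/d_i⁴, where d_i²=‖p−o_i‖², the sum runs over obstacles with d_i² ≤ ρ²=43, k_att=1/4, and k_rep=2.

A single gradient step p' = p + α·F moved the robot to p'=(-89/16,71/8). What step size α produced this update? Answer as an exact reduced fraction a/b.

F_att = 1/4·(g−p) = 1/4·(7,-1) = (1.7500,-0.2500)
o1: d²=4 ≤ ρ²=43; F_rep = 2·(0,-2)/4² = (0.0000,-0.2500)
F = F_att + ΣF_rep = (1.7500,-0.5000)
Δp = p'−p = (0.4375,-0.1250); α = Δx/Fx = (7/16) / (7/4) = 1/4
check: Δy/Fy = (-1/8) / (-1/2) = 1/4 ✓

α = 1/4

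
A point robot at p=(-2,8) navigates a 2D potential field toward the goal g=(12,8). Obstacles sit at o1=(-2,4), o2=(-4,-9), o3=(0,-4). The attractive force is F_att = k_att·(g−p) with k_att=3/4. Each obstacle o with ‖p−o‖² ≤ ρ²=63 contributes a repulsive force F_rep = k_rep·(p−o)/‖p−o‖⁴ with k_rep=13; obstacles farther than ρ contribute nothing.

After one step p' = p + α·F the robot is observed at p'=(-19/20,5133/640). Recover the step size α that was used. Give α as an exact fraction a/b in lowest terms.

F_att = 3/4·(g−p) = 3/4·(14,0) = (10.5000,0.0000)
o1: d²=16 ≤ ρ²=63; F_rep = 13·(0,4)/16² = (0.0000,0.2031)
o2: d²=293 > ρ²=63 → inactive
o3: d²=148 > ρ²=63 → inactive
F = F_att + ΣF_rep = (10.5000,0.2031)
Δp = p'−p = (1.0500,0.0203); α = Δx/Fx = (21/20) / (21/2) = 1/10
check: Δy/Fy = (13/640) / (13/64) = 1/10 ✓

α = 1/10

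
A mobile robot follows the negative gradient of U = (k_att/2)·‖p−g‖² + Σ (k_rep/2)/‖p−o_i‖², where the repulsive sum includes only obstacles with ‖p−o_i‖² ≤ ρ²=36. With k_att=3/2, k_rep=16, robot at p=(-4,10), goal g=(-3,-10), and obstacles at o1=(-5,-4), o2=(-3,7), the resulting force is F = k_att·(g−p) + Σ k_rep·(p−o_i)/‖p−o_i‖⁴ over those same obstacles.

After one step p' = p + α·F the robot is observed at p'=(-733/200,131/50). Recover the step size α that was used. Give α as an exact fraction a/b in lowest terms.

α = 1/4

F_att = 3/2·(g−p) = 3/2·(1,-20) = (1.5000,-30.0000)
o1: d²=197 > ρ²=36 → inactive
o2: d²=10 ≤ ρ²=36; F_rep = 16·(-1,3)/10² = (-0.1600,0.4800)
F = F_att + ΣF_rep = (1.3400,-29.5200)
Δp = p'−p = (0.3350,-7.3800); α = Δx/Fx = (67/200) / (67/50) = 1/4
check: Δy/Fy = (-369/50) / (-738/25) = 1/4 ✓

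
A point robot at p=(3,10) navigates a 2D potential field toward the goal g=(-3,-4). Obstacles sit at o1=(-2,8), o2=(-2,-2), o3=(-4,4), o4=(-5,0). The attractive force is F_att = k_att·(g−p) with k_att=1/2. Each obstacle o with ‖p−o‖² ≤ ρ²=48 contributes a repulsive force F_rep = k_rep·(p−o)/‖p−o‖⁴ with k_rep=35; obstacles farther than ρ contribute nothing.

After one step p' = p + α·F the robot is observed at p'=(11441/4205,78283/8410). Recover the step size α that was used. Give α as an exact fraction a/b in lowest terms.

F_att = 1/2·(g−p) = 1/2·(-6,-14) = (-3.0000,-7.0000)
o1: d²=29 ≤ ρ²=48; F_rep = 35·(5,2)/29² = (0.2081,0.0832)
o2: d²=169 > ρ²=48 → inactive
o3: d²=85 > ρ²=48 → inactive
o4: d²=164 > ρ²=48 → inactive
F = F_att + ΣF_rep = (-2.7919,-6.9168)
Δp = p'−p = (-0.2792,-0.6917); α = Δx/Fx = (-1174/4205) / (-2348/841) = 1/10
check: Δy/Fy = (-5817/8410) / (-5817/841) = 1/10 ✓

α = 1/10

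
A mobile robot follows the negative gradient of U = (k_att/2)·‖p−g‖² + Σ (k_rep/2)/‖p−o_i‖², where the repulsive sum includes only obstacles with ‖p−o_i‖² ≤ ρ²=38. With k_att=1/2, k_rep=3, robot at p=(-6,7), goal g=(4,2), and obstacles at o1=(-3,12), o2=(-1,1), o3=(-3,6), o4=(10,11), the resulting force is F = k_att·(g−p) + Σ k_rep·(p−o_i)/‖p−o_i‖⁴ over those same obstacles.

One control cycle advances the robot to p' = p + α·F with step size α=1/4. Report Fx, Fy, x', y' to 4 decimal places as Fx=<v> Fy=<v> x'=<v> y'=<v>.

Fx=4.9022 Fy=-2.4830 x'=-4.7744 y'=6.3793

F_att = 1/2·(g−p) = 1/2·(10,-5) = (5.0000,-2.5000)
o1: d²=34 ≤ ρ²=38; F_rep = 3·(-3,-5)/34² = (-0.0078,-0.0130)
o2: d²=61 > ρ²=38 → inactive
o3: d²=10 ≤ ρ²=38; F_rep = 3·(-3,1)/10² = (-0.0900,0.0300)
o4: d²=272 > ρ²=38 → inactive
F = F_att + ΣF_rep = (4.9022,-2.4830)
p' = p + 1/4·F = (-4.7744,6.3793)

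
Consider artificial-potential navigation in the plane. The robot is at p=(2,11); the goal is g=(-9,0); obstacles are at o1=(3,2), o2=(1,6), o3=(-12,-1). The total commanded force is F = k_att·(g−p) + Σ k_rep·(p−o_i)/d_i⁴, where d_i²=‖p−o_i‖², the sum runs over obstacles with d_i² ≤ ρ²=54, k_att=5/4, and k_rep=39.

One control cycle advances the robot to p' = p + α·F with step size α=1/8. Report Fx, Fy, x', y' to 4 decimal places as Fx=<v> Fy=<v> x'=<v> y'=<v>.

Fx=-13.6923 Fy=-13.4615 x'=0.2885 y'=9.3173

F_att = 5/4·(g−p) = 5/4·(-11,-11) = (-13.7500,-13.7500)
o1: d²=82 > ρ²=54 → inactive
o2: d²=26 ≤ ρ²=54; F_rep = 39·(1,5)/26² = (0.0577,0.2885)
o3: d²=340 > ρ²=54 → inactive
F = F_att + ΣF_rep = (-13.6923,-13.4615)
p' = p + 1/8·F = (0.2885,9.3173)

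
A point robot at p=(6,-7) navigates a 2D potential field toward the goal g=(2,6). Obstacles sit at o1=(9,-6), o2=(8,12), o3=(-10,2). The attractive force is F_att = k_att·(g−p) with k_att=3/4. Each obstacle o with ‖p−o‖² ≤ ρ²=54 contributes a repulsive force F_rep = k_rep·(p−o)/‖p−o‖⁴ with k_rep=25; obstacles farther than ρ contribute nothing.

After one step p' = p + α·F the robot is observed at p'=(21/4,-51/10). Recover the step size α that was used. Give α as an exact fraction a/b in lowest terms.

F_att = 3/4·(g−p) = 3/4·(-4,13) = (-3.0000,9.7500)
o1: d²=10 ≤ ρ²=54; F_rep = 25·(-3,-1)/10² = (-0.7500,-0.2500)
o2: d²=365 > ρ²=54 → inactive
o3: d²=337 > ρ²=54 → inactive
F = F_att + ΣF_rep = (-3.7500,9.5000)
Δp = p'−p = (-0.7500,1.9000); α = Δx/Fx = (-3/4) / (-15/4) = 1/5
check: Δy/Fy = (19/10) / (19/2) = 1/5 ✓

α = 1/5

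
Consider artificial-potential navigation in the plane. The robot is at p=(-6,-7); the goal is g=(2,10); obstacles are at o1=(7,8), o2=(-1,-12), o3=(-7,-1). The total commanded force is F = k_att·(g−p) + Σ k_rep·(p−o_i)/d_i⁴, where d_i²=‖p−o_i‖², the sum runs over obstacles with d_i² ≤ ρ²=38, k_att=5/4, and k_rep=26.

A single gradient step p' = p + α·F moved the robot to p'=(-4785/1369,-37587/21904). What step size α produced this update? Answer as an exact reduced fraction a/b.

F_att = 5/4·(g−p) = 5/4·(8,17) = (10.0000,21.2500)
o1: d²=394 > ρ²=38 → inactive
o2: d²=50 > ρ²=38 → inactive
o3: d²=37 ≤ ρ²=38; F_rep = 26·(1,-6)/37² = (0.0190,-0.1140)
F = F_att + ΣF_rep = (10.0190,21.1360)
Δp = p'−p = (2.5047,5.2840); α = Δx/Fx = (3429/1369) / (13716/1369) = 1/4
check: Δy/Fy = (115741/21904) / (115741/5476) = 1/4 ✓

α = 1/4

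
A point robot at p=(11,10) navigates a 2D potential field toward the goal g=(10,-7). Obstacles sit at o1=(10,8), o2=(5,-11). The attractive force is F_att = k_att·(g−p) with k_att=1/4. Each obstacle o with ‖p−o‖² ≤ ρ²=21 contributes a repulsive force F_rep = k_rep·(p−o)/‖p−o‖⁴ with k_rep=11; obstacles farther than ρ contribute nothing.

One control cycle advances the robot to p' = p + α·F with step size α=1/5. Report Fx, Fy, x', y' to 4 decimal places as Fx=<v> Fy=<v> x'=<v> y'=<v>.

F_att = 1/4·(g−p) = 1/4·(-1,-17) = (-0.2500,-4.2500)
o1: d²=5 ≤ ρ²=21; F_rep = 11·(1,2)/5² = (0.4400,0.8800)
o2: d²=477 > ρ²=21 → inactive
F = F_att + ΣF_rep = (0.1900,-3.3700)
p' = p + 1/5·F = (11.0380,9.3260)

Fx=0.1900 Fy=-3.3700 x'=11.0380 y'=9.3260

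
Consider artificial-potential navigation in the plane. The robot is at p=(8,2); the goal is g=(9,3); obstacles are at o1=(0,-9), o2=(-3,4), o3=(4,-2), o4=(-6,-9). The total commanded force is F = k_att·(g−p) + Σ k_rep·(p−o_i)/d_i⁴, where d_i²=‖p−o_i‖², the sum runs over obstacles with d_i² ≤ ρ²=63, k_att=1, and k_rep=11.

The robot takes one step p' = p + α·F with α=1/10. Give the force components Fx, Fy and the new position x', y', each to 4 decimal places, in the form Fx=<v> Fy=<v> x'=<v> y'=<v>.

F_att = 1·(g−p) = 1·(1,1) = (1.0000,1.0000)
o1: d²=185 > ρ²=63 → inactive
o2: d²=125 > ρ²=63 → inactive
o3: d²=32 ≤ ρ²=63; F_rep = 11·(4,4)/32² = (0.0430,0.0430)
o4: d²=317 > ρ²=63 → inactive
F = F_att + ΣF_rep = (1.0430,1.0430)
p' = p + 1/10·F = (8.1043,2.1043)

Fx=1.0430 Fy=1.0430 x'=8.1043 y'=2.1043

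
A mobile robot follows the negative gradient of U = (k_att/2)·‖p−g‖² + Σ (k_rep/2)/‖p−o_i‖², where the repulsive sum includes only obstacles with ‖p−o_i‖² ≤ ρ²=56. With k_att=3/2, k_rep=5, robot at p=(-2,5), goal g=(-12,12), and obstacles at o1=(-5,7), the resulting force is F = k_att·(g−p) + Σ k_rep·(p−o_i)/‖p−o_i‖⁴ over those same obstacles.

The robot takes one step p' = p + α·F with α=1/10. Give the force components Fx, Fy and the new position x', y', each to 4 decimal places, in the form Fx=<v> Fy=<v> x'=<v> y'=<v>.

Fx=-14.9112 Fy=10.4408 x'=-3.4911 y'=6.0441

F_att = 3/2·(g−p) = 3/2·(-10,7) = (-15.0000,10.5000)
o1: d²=13 ≤ ρ²=56; F_rep = 5·(3,-2)/13² = (0.0888,-0.0592)
F = F_att + ΣF_rep = (-14.9112,10.4408)
p' = p + 1/10·F = (-3.4911,6.0441)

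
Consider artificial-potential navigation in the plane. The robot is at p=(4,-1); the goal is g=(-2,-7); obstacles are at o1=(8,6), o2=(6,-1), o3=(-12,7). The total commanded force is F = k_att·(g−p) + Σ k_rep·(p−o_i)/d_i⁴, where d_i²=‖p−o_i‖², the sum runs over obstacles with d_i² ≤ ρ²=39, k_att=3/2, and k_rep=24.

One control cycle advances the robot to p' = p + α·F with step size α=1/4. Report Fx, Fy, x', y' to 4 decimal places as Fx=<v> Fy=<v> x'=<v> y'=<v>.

Fx=-12.0000 Fy=-9.0000 x'=1.0000 y'=-3.2500

F_att = 3/2·(g−p) = 3/2·(-6,-6) = (-9.0000,-9.0000)
o1: d²=65 > ρ²=39 → inactive
o2: d²=4 ≤ ρ²=39; F_rep = 24·(-2,0)/4² = (-3.0000,0.0000)
o3: d²=320 > ρ²=39 → inactive
F = F_att + ΣF_rep = (-12.0000,-9.0000)
p' = p + 1/4·F = (1.0000,-3.2500)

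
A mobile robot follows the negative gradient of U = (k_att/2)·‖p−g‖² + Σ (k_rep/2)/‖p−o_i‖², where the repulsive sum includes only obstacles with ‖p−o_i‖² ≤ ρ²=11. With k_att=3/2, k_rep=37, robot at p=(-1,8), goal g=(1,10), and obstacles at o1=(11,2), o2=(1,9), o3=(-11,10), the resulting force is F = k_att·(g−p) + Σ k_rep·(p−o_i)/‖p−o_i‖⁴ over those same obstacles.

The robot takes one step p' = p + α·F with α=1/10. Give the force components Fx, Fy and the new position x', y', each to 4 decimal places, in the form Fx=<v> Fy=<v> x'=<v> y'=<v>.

F_att = 3/2·(g−p) = 3/2·(2,2) = (3.0000,3.0000)
o1: d²=180 > ρ²=11 → inactive
o2: d²=5 ≤ ρ²=11; F_rep = 37·(-2,-1)/5² = (-2.9600,-1.4800)
o3: d²=104 > ρ²=11 → inactive
F = F_att + ΣF_rep = (0.0400,1.5200)
p' = p + 1/10·F = (-0.9960,8.1520)

Fx=0.0400 Fy=1.5200 x'=-0.9960 y'=8.1520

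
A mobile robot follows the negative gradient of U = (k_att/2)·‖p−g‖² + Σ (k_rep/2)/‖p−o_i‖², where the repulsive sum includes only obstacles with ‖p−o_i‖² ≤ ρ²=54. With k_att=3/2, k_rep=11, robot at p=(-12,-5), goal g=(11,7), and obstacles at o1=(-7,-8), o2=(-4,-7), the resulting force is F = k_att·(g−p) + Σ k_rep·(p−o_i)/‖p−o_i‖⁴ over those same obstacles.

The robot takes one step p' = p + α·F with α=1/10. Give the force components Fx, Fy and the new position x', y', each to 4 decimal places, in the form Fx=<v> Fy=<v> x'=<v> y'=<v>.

Fx=34.4524 Fy=18.0285 x'=-8.5548 y'=-3.1971

F_att = 3/2·(g−p) = 3/2·(23,12) = (34.5000,18.0000)
o1: d²=34 ≤ ρ²=54; F_rep = 11·(-5,3)/34² = (-0.0476,0.0285)
o2: d²=68 > ρ²=54 → inactive
F = F_att + ΣF_rep = (34.4524,18.0285)
p' = p + 1/10·F = (-8.5548,-3.1971)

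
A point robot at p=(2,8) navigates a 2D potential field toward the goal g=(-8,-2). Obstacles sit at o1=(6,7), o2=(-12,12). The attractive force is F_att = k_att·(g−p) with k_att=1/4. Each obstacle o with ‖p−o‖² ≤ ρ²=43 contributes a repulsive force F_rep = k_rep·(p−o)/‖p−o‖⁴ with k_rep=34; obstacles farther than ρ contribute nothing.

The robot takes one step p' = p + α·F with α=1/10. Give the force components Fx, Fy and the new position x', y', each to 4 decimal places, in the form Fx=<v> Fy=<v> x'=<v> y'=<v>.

Fx=-2.9706 Fy=-2.3824 x'=1.7029 y'=7.7618

F_att = 1/4·(g−p) = 1/4·(-10,-10) = (-2.5000,-2.5000)
o1: d²=17 ≤ ρ²=43; F_rep = 34·(-4,1)/17² = (-0.4706,0.1176)
o2: d²=212 > ρ²=43 → inactive
F = F_att + ΣF_rep = (-2.9706,-2.3824)
p' = p + 1/10·F = (1.7029,7.7618)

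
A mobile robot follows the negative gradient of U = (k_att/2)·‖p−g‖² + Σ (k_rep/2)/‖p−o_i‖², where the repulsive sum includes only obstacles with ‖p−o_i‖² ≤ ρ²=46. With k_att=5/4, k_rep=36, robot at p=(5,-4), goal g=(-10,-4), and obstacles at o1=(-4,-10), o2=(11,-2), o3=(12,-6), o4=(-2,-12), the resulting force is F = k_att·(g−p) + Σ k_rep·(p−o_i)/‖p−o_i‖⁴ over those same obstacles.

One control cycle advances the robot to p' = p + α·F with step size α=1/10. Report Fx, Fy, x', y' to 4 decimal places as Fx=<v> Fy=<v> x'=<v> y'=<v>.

Fx=-18.8850 Fy=-0.0450 x'=3.1115 y'=-4.0045

F_att = 5/4·(g−p) = 5/4·(-15,0) = (-18.7500,0.0000)
o1: d²=117 > ρ²=46 → inactive
o2: d²=40 ≤ ρ²=46; F_rep = 36·(-6,-2)/40² = (-0.1350,-0.0450)
o3: d²=53 > ρ²=46 → inactive
o4: d²=113 > ρ²=46 → inactive
F = F_att + ΣF_rep = (-18.8850,-0.0450)
p' = p + 1/10·F = (3.1115,-4.0045)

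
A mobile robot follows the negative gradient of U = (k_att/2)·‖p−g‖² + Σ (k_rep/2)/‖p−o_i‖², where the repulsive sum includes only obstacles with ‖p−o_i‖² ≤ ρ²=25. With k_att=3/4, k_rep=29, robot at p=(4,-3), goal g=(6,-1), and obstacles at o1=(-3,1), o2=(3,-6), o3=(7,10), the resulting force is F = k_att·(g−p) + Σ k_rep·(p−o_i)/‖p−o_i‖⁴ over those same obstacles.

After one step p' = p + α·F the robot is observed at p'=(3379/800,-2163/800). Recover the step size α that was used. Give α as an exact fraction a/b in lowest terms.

F_att = 3/4·(g−p) = 3/4·(2,2) = (1.5000,1.5000)
o1: d²=65 > ρ²=25 → inactive
o2: d²=10 ≤ ρ²=25; F_rep = 29·(1,3)/10² = (0.2900,0.8700)
o3: d²=178 > ρ²=25 → inactive
F = F_att + ΣF_rep = (1.7900,2.3700)
Δp = p'−p = (0.2238,0.2963); α = Δx/Fx = (179/800) / (179/100) = 1/8
check: Δy/Fy = (237/800) / (237/100) = 1/8 ✓

α = 1/8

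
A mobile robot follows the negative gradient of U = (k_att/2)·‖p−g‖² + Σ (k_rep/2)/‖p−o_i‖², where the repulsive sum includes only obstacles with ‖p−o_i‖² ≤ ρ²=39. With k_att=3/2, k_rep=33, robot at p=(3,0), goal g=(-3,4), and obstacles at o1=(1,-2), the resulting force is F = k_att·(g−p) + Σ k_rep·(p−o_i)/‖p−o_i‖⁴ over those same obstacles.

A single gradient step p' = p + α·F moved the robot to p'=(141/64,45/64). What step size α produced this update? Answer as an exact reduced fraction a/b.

α = 1/10

F_att = 3/2·(g−p) = 3/2·(-6,4) = (-9.0000,6.0000)
o1: d²=8 ≤ ρ²=39; F_rep = 33·(2,2)/8² = (1.0312,1.0312)
F = F_att + ΣF_rep = (-7.9688,7.0312)
Δp = p'−p = (-0.7969,0.7031); α = Δx/Fx = (-51/64) / (-255/32) = 1/10
check: Δy/Fy = (45/64) / (225/32) = 1/10 ✓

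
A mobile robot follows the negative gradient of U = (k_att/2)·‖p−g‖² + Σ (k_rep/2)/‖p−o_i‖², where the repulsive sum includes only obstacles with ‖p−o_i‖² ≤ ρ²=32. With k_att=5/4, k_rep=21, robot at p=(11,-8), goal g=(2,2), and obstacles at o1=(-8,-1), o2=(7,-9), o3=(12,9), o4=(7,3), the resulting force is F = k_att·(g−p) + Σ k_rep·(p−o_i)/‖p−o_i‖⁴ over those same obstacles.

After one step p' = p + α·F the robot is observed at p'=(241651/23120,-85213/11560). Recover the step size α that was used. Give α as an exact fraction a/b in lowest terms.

α = 1/20

F_att = 5/4·(g−p) = 5/4·(-9,10) = (-11.2500,12.5000)
o1: d²=410 > ρ²=32 → inactive
o2: d²=17 ≤ ρ²=32; F_rep = 21·(4,1)/17² = (0.2907,0.0727)
o3: d²=290 > ρ²=32 → inactive
o4: d²=137 > ρ²=32 → inactive
F = F_att + ΣF_rep = (-10.9593,12.5727)
Δp = p'−p = (-0.5480,0.6286); α = Δx/Fx = (-12669/23120) / (-12669/1156) = 1/20
check: Δy/Fy = (7267/11560) / (7267/578) = 1/20 ✓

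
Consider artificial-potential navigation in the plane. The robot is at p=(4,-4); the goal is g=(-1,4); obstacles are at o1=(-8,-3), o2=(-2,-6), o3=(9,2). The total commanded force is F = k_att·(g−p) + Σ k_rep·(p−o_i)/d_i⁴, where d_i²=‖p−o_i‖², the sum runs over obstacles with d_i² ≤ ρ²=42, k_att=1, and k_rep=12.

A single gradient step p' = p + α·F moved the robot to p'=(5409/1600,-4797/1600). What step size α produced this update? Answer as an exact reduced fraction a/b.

α = 1/8

F_att = 1·(g−p) = 1·(-5,8) = (-5.0000,8.0000)
o1: d²=145 > ρ²=42 → inactive
o2: d²=40 ≤ ρ²=42; F_rep = 12·(6,2)/40² = (0.0450,0.0150)
o3: d²=61 > ρ²=42 → inactive
F = F_att + ΣF_rep = (-4.9550,8.0150)
Δp = p'−p = (-0.6194,1.0019); α = Δx/Fx = (-991/1600) / (-991/200) = 1/8
check: Δy/Fy = (1603/1600) / (1603/200) = 1/8 ✓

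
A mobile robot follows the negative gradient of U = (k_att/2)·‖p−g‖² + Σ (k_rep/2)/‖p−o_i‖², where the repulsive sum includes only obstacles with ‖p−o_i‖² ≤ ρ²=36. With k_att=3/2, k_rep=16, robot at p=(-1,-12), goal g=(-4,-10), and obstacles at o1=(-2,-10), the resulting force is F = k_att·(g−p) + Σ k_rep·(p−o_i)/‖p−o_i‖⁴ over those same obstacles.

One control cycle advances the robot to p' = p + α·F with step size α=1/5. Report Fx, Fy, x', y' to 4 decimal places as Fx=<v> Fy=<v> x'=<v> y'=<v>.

Fx=-3.8600 Fy=1.7200 x'=-1.7720 y'=-11.6560

F_att = 3/2·(g−p) = 3/2·(-3,2) = (-4.5000,3.0000)
o1: d²=5 ≤ ρ²=36; F_rep = 16·(1,-2)/5² = (0.6400,-1.2800)
F = F_att + ΣF_rep = (-3.8600,1.7200)
p' = p + 1/5·F = (-1.7720,-11.6560)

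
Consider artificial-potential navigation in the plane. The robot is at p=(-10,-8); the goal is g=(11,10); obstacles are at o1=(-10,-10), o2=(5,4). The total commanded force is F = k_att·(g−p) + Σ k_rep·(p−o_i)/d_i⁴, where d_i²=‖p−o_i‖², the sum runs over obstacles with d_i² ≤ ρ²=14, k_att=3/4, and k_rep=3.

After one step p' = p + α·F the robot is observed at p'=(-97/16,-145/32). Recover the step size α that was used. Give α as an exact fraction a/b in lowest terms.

F_att = 3/4·(g−p) = 3/4·(21,18) = (15.7500,13.5000)
o1: d²=4 ≤ ρ²=14; F_rep = 3·(0,2)/4² = (0.0000,0.3750)
o2: d²=369 > ρ²=14 → inactive
F = F_att + ΣF_rep = (15.7500,13.8750)
Δp = p'−p = (3.9375,3.4688); α = Δx/Fx = (63/16) / (63/4) = 1/4
check: Δy/Fy = (111/32) / (111/8) = 1/4 ✓

α = 1/4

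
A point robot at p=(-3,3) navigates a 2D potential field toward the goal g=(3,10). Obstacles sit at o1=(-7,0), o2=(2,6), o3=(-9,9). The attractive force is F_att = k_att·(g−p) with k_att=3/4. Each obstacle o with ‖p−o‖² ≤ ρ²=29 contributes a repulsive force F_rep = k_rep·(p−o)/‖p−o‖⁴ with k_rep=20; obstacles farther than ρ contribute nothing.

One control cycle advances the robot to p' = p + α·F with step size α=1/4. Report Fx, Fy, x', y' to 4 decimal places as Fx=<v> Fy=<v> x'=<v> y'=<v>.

F_att = 3/4·(g−p) = 3/4·(6,7) = (4.5000,5.2500)
o1: d²=25 ≤ ρ²=29; F_rep = 20·(4,3)/25² = (0.1280,0.0960)
o2: d²=34 > ρ²=29 → inactive
o3: d²=72 > ρ²=29 → inactive
F = F_att + ΣF_rep = (4.6280,5.3460)
p' = p + 1/4·F = (-1.8430,4.3365)

Fx=4.6280 Fy=5.3460 x'=-1.8430 y'=4.3365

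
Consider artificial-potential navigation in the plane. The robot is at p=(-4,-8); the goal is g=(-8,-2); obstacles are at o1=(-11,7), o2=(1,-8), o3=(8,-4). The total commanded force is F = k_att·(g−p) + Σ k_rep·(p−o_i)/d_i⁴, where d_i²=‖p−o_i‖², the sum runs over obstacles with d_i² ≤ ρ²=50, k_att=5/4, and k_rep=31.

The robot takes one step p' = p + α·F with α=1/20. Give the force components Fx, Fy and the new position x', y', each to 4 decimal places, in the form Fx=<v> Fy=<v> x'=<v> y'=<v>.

F_att = 5/4·(g−p) = 5/4·(-4,6) = (-5.0000,7.5000)
o1: d²=274 > ρ²=50 → inactive
o2: d²=25 ≤ ρ²=50; F_rep = 31·(-5,0)/25² = (-0.2480,0.0000)
o3: d²=160 > ρ²=50 → inactive
F = F_att + ΣF_rep = (-5.2480,7.5000)
p' = p + 1/20·F = (-4.2624,-7.6250)

Fx=-5.2480 Fy=7.5000 x'=-4.2624 y'=-7.6250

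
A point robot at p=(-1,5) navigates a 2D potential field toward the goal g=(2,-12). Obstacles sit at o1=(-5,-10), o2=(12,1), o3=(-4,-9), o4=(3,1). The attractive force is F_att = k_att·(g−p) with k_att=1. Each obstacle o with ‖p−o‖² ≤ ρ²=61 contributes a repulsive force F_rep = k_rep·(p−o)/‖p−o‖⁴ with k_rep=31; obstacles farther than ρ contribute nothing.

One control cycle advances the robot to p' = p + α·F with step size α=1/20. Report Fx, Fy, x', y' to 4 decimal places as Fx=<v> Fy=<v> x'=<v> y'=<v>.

F_att = 1·(g−p) = 1·(3,-17) = (3.0000,-17.0000)
o1: d²=241 > ρ²=61 → inactive
o2: d²=185 > ρ²=61 → inactive
o3: d²=205 > ρ²=61 → inactive
o4: d²=32 ≤ ρ²=61; F_rep = 31·(-4,4)/32² = (-0.1211,0.1211)
F = F_att + ΣF_rep = (2.8789,-16.8789)
p' = p + 1/20·F = (-0.8561,4.1561)

Fx=2.8789 Fy=-16.8789 x'=-0.8561 y'=4.1561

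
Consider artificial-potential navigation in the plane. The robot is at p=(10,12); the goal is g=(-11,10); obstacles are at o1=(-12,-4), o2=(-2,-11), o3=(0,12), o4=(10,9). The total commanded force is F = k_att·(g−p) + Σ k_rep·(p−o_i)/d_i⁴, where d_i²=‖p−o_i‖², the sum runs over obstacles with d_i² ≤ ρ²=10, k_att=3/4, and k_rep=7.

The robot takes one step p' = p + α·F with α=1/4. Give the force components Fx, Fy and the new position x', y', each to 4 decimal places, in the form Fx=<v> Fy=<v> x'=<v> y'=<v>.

Fx=-15.7500 Fy=-1.2407 x'=6.0625 y'=11.6898

F_att = 3/4·(g−p) = 3/4·(-21,-2) = (-15.7500,-1.5000)
o1: d²=740 > ρ²=10 → inactive
o2: d²=673 > ρ²=10 → inactive
o3: d²=100 > ρ²=10 → inactive
o4: d²=9 ≤ ρ²=10; F_rep = 7·(0,3)/9² = (0.0000,0.2593)
F = F_att + ΣF_rep = (-15.7500,-1.2407)
p' = p + 1/4·F = (6.0625,11.6898)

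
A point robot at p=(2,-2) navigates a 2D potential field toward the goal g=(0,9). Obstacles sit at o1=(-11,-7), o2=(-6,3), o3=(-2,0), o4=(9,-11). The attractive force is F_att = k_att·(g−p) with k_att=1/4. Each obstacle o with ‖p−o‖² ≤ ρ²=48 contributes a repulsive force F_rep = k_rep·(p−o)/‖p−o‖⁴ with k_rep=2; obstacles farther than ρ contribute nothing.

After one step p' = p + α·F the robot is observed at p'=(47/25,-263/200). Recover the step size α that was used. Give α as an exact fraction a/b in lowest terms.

α = 1/4

F_att = 1/4·(g−p) = 1/4·(-2,11) = (-0.5000,2.7500)
o1: d²=194 > ρ²=48 → inactive
o2: d²=89 > ρ²=48 → inactive
o3: d²=20 ≤ ρ²=48; F_rep = 2·(4,-2)/20² = (0.0200,-0.0100)
o4: d²=130 > ρ²=48 → inactive
F = F_att + ΣF_rep = (-0.4800,2.7400)
Δp = p'−p = (-0.1200,0.6850); α = Δx/Fx = (-3/25) / (-12/25) = 1/4
check: Δy/Fy = (137/200) / (137/50) = 1/4 ✓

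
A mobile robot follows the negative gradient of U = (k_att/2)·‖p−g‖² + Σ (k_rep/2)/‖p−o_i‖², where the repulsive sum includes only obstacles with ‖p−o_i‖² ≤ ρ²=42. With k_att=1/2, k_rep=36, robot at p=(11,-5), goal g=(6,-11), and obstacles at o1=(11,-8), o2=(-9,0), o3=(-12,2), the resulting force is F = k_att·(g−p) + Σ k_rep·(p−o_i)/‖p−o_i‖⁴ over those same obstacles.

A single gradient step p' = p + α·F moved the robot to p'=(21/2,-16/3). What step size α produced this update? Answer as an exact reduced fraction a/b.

α = 1/5

F_att = 1/2·(g−p) = 1/2·(-5,-6) = (-2.5000,-3.0000)
o1: d²=9 ≤ ρ²=42; F_rep = 36·(0,3)/9² = (0.0000,1.3333)
o2: d²=425 > ρ²=42 → inactive
o3: d²=578 > ρ²=42 → inactive
F = F_att + ΣF_rep = (-2.5000,-1.6667)
Δp = p'−p = (-0.5000,-0.3333); α = Δx/Fx = (-1/2) / (-5/2) = 1/5
check: Δy/Fy = (-1/3) / (-5/3) = 1/5 ✓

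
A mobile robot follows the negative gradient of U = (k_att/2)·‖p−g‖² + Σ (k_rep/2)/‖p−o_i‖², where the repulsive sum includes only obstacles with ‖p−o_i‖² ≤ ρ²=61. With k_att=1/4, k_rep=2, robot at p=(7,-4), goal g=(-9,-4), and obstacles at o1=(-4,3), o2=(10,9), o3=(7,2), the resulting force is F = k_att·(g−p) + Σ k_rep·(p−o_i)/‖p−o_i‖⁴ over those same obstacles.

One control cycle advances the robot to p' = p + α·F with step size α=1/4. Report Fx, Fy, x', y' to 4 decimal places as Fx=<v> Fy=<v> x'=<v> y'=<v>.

F_att = 1/4·(g−p) = 1/4·(-16,0) = (-4.0000,0.0000)
o1: d²=170 > ρ²=61 → inactive
o2: d²=178 > ρ²=61 → inactive
o3: d²=36 ≤ ρ²=61; F_rep = 2·(0,-6)/36² = (0.0000,-0.0093)
F = F_att + ΣF_rep = (-4.0000,-0.0093)
p' = p + 1/4·F = (6.0000,-4.0023)

Fx=-4.0000 Fy=-0.0093 x'=6.0000 y'=-4.0023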